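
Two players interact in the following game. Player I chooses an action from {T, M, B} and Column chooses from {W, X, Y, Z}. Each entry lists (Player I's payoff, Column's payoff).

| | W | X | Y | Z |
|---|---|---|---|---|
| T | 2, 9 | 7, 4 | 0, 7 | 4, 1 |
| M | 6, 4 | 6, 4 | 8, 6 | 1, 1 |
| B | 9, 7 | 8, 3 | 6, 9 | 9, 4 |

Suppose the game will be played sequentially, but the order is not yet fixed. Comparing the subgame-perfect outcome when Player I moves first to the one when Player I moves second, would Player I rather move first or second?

If Player I leads: Column's best replies are T→W, M→Y, B→Y; Player I's induced payoffs 2, 8, 6; outcome (M, Y), payoffs (8, 6).
If Column leads: Player I's best replies are W→B, X→B, Y→M, Z→B; Column's induced payoffs 7, 3, 6, 4; outcome (B, W), payoffs (9, 7).
Player I gets 8 moving first and 9 moving second, so Player I prefers to move second.

second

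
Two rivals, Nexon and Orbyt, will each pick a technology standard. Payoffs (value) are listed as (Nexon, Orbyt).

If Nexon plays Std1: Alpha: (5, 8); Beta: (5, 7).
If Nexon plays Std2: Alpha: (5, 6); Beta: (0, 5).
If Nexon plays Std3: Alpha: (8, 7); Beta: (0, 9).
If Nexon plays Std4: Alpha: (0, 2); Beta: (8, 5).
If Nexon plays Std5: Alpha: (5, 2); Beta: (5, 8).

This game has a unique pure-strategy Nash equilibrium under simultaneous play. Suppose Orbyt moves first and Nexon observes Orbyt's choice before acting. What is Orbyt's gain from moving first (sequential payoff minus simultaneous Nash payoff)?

Solve by backward induction (Orbyt leads).
- Alpha: Nexon compares 5, 5, 8, 0, 5 and picks Std3; Orbyt would get 7.
- Beta: Nexon compares 5, 0, 0, 8, 5 and picks Std4; Orbyt would get 5.
Maximizing over 7, 5, Orbyt chooses Alpha. Subgame-perfect outcome: (Std3, Alpha) with payoffs (8, 7).
For the simultaneous game, intersect best replies.
Nexon's best replies: Alpha→Std3; Beta→Std4.
Orbyt's best replies: Std1→Alpha; Std2→Alpha; Std3→Beta; Std4→Beta; Std5→Beta.
Only (Std4, Beta) has each player best-responding; Nash payoffs (8, 5).
Orbyt's commitment gain: 7 − 5 = 2.

2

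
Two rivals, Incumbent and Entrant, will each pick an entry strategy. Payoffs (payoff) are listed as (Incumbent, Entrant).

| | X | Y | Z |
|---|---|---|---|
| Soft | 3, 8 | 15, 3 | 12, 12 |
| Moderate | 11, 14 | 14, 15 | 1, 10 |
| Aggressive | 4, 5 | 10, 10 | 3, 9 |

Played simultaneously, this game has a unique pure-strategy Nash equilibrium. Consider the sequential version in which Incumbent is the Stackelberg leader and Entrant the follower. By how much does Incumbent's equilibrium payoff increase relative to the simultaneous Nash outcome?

Work backward from Entrant's decision.
- Soft: BR = Z, leader payoff 12.
- Moderate: BR = Y, leader payoff 14.
- Aggressive: BR = Y, leader payoff 10.
Maximizing over 12, 14, 10, Incumbent chooses Moderate. Subgame-perfect outcome: (Moderate, Y) with payoffs (14, 15).
Now find the simultaneous Nash equilibrium.
Incumbent's best replies: X→Moderate; Y→Soft; Z→Soft.
Entrant's best replies: Soft→Z; Moderate→Y; Aggressive→Y.
The unique mutual best reply is (Soft, Z), giving (12, 12).
Incumbent's commitment gain: 14 − 12 = 2.

2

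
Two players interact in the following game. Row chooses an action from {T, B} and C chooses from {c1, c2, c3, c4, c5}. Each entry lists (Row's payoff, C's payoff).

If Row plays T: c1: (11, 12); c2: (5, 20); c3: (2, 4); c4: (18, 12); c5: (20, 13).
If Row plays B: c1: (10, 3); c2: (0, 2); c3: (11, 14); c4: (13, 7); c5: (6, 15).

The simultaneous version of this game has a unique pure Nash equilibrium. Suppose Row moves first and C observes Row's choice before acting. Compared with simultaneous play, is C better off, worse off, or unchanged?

Work backward from C's decision.
- T: BR = c2, leader payoff 5.
- B: BR = c5, leader payoff 6.
Row's induced payoffs are 5, 6, so Row commits to B. Subgame-perfect outcome: (B, c5) with payoffs (6, 15).
Under simultaneous play:
Row's best replies: c1→T; c2→T; c3→B; c4→T; c5→T.
C's best replies: T→c2; B→c5.
Only (T, c2) has each player best-responding; Nash payoffs (5, 20).
C earns 15 sequentially versus 20 at the Nash outcome: worse off.

worse off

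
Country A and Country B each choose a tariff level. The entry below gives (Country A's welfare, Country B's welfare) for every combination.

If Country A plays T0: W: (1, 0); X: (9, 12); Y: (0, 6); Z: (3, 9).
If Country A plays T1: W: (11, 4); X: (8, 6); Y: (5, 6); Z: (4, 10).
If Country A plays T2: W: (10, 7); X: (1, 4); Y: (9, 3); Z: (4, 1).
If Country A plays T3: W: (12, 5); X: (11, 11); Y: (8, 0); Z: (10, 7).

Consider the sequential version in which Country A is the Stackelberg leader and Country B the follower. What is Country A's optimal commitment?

Backward induction with Country A moving first.
- T0: Country B compares 0, 12, 6, 9 and picks X; Country A would get 9.
- T1: Country B compares 4, 6, 6, 10 and picks Z; Country A would get 4.
- T2: Country B compares 7, 4, 3, 1 and picks W; Country A would get 10.
- T3: Country B compares 5, 11, 0, 7 and picks X; Country A would get 11.
Country A's induced payoffs are 9, 4, 10, 11, so Country A commits to T3. Subgame-perfect outcome: (T3, X) with payoffs (11, 11).

T3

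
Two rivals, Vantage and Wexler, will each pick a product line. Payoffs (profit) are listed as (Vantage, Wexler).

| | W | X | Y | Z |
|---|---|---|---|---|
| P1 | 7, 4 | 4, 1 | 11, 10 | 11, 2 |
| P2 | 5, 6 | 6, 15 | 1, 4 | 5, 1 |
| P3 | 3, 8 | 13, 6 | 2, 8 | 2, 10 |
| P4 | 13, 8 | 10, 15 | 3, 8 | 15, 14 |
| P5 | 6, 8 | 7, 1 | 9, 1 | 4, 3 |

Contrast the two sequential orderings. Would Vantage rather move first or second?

second

If Vantage leads: Wexler's best replies are P1→Y, P2→X, P3→Z, P4→X, P5→W; Vantage's induced payoffs 11, 6, 2, 10, 6; outcome (P1, Y), payoffs (11, 10).
If Wexler leads: Vantage's best replies are W→P4, X→P3, Y→P1, Z→P4; Wexler's induced payoffs 8, 6, 10, 14; outcome (P4, Z), payoffs (15, 14).
Vantage gets 11 moving first and 15 moving second, so Vantage prefers to move second.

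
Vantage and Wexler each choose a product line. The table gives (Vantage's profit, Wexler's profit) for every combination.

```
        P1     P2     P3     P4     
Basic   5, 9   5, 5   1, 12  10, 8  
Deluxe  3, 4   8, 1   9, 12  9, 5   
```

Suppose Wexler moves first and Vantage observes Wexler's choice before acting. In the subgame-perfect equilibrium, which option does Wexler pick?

Work backward from Vantage's decision.
- P1 → Vantage plays Basic (best of 5, 3); Wexler gets 9.
- P2 → Vantage plays Deluxe (best of 5, 8); Wexler gets 1.
- P3 → Vantage plays Deluxe (best of 1, 9); Wexler gets 12.
- P4 → Vantage plays Basic (best of 10, 9); Wexler gets 8.
Wexler's induced payoffs are 9, 1, 12, 8, so Wexler commits to P3. Subgame-perfect outcome: (Deluxe, P3) with payoffs (9, 12).

P3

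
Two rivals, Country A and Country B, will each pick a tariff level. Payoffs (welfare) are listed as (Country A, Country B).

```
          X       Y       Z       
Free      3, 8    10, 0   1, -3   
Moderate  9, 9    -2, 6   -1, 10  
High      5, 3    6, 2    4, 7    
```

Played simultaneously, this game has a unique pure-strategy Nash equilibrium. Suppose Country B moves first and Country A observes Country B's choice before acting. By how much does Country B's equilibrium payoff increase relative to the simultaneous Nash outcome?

2

Country A best-responds to each possible Country B move:
- X: Country A compares 3, 9, 5 and picks Moderate; Country B would get 9.
- Y: Country A compares 10, -2, 6 and picks Free; Country B would get 0.
- Z: Country A compares 1, -1, 4 and picks High; Country B would get 7.
Among 9, 0, 7, the best is 9 at X. Subgame-perfect outcome: (Moderate, X) with payoffs (9, 9).
Under simultaneous play:
Country A's best replies: X→Moderate; Y→Free; Z→High.
Country B's best replies: Free→X; Moderate→Z; High→Z.
The unique mutual best reply is (High, Z), giving (4, 7).
Country B's commitment gain: 9 − 7 = 2.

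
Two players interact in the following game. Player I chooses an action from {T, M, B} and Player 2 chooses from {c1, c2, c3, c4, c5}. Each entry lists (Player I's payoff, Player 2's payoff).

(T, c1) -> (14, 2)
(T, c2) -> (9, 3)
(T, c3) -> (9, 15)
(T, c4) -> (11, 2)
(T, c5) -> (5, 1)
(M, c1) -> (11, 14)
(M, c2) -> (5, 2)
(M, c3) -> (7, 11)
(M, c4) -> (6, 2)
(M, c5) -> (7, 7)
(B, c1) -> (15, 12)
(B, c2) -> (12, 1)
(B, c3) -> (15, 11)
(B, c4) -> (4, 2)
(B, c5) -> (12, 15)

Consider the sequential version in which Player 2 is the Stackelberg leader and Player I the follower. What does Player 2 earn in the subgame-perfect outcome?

Backward induction with Player 2 moving first.
- c1 → Player I plays B (best of 14, 11, 15); Player 2 gets 12.
- c2 → Player I plays B (best of 9, 5, 12); Player 2 gets 1.
- c3 → Player I plays B (best of 9, 7, 15); Player 2 gets 11.
- c4 → Player I plays T (best of 11, 6, 4); Player 2 gets 2.
- c5 → Player I plays B (best of 5, 7, 12); Player 2 gets 15.
Player 2's induced payoffs are 12, 1, 11, 2, 15, so Player 2 commits to c5. Subgame-perfect outcome: (B, c5) with payoffs (12, 15).

15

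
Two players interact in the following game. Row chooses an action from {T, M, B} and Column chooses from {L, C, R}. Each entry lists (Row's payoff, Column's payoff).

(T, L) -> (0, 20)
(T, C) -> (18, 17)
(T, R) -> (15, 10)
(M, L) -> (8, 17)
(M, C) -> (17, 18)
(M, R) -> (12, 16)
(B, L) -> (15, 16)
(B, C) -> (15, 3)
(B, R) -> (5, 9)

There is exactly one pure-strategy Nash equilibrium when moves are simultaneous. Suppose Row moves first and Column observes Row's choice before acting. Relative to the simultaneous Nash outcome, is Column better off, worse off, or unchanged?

Backward induction with Row moving first.
- T: BR = L, leader payoff 0.
- M: BR = C, leader payoff 17.
- B: BR = L, leader payoff 15.
Maximizing over 0, 17, 15, Row chooses M. Subgame-perfect outcome: (M, C) with payoffs (17, 18).
Under simultaneous play:
Row's best replies: L→B; C→T; R→T.
Column's best replies: T→L; M→C; B→L.
The unique mutual best reply is (B, L), giving (15, 16).
Column earns 18 sequentially versus 16 at the Nash outcome: better off.

better off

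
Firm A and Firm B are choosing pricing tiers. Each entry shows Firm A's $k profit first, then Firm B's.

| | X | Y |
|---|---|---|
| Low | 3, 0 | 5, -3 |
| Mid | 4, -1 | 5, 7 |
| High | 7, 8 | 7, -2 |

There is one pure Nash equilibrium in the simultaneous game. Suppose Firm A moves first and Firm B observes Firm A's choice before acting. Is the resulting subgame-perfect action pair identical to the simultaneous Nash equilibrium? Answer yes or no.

yes

Firm B best-responds to each possible Firm A move:
- Low: BR = X, leader payoff 3.
- Mid: BR = Y, leader payoff 5.
- High: BR = X, leader payoff 7.
Firm A's induced payoffs are 3, 5, 7, so Firm A commits to High. Subgame-perfect outcome: (High, X) with payoffs (7, 8).
Now find the simultaneous Nash equilibrium.
Firm A's best replies: X→High; Y→High.
Firm B's best replies: Low→X; Mid→Y; High→X.
The unique mutual best reply is (High, X), giving (7, 8).
Sequential outcome (High, X) coincides with the Nash profile (High, X).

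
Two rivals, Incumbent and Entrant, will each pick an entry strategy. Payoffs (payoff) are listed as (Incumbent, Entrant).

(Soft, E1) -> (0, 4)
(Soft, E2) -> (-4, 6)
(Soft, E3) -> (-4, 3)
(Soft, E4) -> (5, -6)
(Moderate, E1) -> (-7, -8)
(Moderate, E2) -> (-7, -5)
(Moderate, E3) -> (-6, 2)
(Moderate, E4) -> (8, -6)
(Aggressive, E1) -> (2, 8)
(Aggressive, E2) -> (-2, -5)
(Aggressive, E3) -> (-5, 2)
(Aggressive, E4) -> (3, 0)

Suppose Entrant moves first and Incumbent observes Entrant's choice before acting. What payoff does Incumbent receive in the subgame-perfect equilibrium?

2

Solve by backward induction (Entrant leads).
- E1 → Incumbent plays Aggressive (best of 0, -7, 2); Entrant gets 8.
- E2 → Incumbent plays Aggressive (best of -4, -7, -2); Entrant gets -5.
- E3 → Incumbent plays Soft (best of -4, -6, -5); Entrant gets 3.
- E4 → Incumbent plays Moderate (best of 5, 8, 3); Entrant gets -6.
Maximizing over 8, -5, 3, -6, Entrant chooses E1. Subgame-perfect outcome: (Aggressive, E1) with payoffs (2, 8).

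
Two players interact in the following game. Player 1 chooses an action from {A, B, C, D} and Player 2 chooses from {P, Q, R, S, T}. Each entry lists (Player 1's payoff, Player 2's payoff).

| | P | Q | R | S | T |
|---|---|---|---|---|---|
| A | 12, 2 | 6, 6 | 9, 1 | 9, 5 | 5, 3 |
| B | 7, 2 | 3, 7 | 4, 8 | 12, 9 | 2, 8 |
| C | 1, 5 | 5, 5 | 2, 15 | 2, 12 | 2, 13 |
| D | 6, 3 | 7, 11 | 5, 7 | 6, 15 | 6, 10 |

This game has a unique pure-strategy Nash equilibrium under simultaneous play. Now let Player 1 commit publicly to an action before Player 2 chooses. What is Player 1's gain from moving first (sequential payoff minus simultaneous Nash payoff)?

Player 2 best-responds to each possible Player 1 move:
- A → Player 2 plays Q (best of 2, 6, 1, 5, 3); Player 1 gets 6.
- B → Player 2 plays S (best of 2, 7, 8, 9, 8); Player 1 gets 12.
- C → Player 2 plays R (best of 5, 5, 15, 12, 13); Player 1 gets 2.
- D → Player 2 plays S (best of 3, 11, 7, 15, 10); Player 1 gets 6.
Maximizing over 6, 12, 2, 6, Player 1 chooses B. Subgame-perfect outcome: (B, S) with payoffs (12, 9).
Under simultaneous play:
Player 1's best replies: P→A; Q→D; R→A; S→B; T→D.
Player 2's best replies: A→Q; B→S; C→R; D→S.
Only (B, S) has each player best-responding; Nash payoffs (12, 9).
Player 1's commitment gain: 12 − 12 = 0.

0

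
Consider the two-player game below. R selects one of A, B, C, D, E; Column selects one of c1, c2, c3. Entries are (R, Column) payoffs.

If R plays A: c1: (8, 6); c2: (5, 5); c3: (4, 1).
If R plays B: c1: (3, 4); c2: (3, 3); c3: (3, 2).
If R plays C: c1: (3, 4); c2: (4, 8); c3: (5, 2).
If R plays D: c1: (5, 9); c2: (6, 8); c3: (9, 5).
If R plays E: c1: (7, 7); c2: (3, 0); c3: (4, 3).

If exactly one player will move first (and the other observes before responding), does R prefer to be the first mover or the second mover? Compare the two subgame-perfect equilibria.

first

If R leads: Column's best replies are A→c1, B→c1, C→c2, D→c1, E→c1; R's induced payoffs 8, 3, 4, 5, 7; outcome (A, c1), payoffs (8, 6).
If Column leads: R's best replies are c1→A, c2→D, c3→D; Column's induced payoffs 6, 8, 5; outcome (D, c2), payoffs (6, 8).
R gets 8 moving first and 6 moving second, so R prefers to move first.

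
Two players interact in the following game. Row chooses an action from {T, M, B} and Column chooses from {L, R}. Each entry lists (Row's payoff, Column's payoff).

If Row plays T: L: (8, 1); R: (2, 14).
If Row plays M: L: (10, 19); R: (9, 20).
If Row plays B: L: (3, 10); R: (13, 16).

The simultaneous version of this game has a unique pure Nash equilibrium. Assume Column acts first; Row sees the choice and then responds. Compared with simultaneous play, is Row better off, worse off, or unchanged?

Backward induction with Column moving first.
- L: BR = M, leader payoff 19.
- R: BR = B, leader payoff 16.
Maximizing over 19, 16, Column chooses L. Subgame-perfect outcome: (M, L) with payoffs (10, 19).
For the simultaneous game, intersect best replies.
Row's best replies: L→M; R→B.
Column's best replies: T→R; M→R; B→R.
The unique mutual best reply is (B, R), giving (13, 16).
Row earns 10 sequentially versus 13 at the Nash outcome: worse off.

worse off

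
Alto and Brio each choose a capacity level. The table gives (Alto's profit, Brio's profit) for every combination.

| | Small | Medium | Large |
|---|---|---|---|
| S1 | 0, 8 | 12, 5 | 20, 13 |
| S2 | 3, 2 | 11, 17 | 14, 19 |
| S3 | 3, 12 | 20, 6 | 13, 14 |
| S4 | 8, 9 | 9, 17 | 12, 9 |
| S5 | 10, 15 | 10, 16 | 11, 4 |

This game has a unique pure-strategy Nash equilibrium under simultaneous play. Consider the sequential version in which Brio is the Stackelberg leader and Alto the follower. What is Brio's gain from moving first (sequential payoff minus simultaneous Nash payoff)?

Work backward from Alto's decision.
- Small: Alto compares 0, 3, 3, 8, 10 and picks S5; Brio would get 15.
- Medium: Alto compares 12, 11, 20, 9, 10 and picks S3; Brio would get 6.
- Large: Alto compares 20, 14, 13, 12, 11 and picks S1; Brio would get 13.
Maximizing over 15, 6, 13, Brio chooses Small. Subgame-perfect outcome: (S5, Small) with payoffs (10, 15).
For the simultaneous game, intersect best replies.
Alto's best replies: Small→S5; Medium→S3; Large→S1.
Brio's best replies: S1→Large; S2→Large; S3→Large; S4→Medium; S5→Medium.
The unique mutual best reply is (S1, Large), giving (20, 13).
Brio's commitment gain: 15 − 13 = 2.

2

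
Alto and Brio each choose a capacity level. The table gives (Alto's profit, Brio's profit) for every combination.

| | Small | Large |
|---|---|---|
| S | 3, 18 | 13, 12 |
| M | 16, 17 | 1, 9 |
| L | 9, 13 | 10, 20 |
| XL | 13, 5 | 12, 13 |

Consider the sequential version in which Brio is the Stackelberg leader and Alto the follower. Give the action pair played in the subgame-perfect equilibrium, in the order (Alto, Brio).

Work backward from Alto's decision.
- Small → Alto plays M (best of 3, 16, 9, 13); Brio gets 17.
- Large → Alto plays S (best of 13, 1, 10, 12); Brio gets 12.
Maximizing over 17, 12, Brio chooses Small. Subgame-perfect outcome: (M, Small) with payoffs (16, 17).

(M, Small)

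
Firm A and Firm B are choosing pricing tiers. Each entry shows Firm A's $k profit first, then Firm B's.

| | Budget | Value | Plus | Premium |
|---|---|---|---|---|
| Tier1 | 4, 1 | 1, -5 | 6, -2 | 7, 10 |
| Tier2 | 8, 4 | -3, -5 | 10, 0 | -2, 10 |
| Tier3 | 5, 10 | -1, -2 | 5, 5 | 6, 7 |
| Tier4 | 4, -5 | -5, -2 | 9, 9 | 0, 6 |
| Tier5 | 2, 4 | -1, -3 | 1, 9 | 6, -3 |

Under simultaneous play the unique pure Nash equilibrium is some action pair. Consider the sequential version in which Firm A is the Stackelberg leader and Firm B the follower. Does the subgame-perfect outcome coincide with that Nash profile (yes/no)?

Backward induction with Firm A moving first.
- Tier1 → Firm B plays Premium (best of 1, -5, -2, 10); Firm A gets 7.
- Tier2 → Firm B plays Premium (best of 4, -5, 0, 10); Firm A gets -2.
- Tier3 → Firm B plays Budget (best of 10, -2, 5, 7); Firm A gets 5.
- Tier4 → Firm B plays Plus (best of -5, -2, 9, 6); Firm A gets 9.
- Tier5 → Firm B plays Plus (best of 4, -3, 9, -3); Firm A gets 1.
Firm A's induced payoffs are 7, -2, 5, 9, 1, so Firm A commits to Tier4. Subgame-perfect outcome: (Tier4, Plus) with payoffs (9, 9).
For the simultaneous game, intersect best replies.
Firm A's best replies: Budget→Tier2; Value→Tier1; Plus→Tier2; Premium→Tier1.
Firm B's best replies: Tier1→Premium; Tier2→Premium; Tier3→Budget; Tier4→Plus; Tier5→Plus.
Only (Tier1, Premium) has each player best-responding; Nash payoffs (7, 10).
Sequential outcome (Tier4, Plus) differs from the Nash profile (Tier1, Premium).

no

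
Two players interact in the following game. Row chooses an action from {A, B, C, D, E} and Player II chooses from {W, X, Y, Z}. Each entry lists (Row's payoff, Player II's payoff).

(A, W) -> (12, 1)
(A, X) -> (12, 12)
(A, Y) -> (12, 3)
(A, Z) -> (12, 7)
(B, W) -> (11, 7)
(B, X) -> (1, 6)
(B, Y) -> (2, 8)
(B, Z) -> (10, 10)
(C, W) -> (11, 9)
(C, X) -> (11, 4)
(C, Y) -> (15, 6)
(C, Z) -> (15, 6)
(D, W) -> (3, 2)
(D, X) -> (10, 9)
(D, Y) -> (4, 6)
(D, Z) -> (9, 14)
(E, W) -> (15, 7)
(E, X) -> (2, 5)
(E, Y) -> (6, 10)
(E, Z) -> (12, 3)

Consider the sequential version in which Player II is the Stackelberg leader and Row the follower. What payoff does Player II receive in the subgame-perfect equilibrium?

Row best-responds to each possible Player II move:
- W: BR = E, leader payoff 7.
- X: BR = A, leader payoff 12.
- Y: BR = C, leader payoff 6.
- Z: BR = C, leader payoff 6.
Among 7, 12, 6, 6, the best is 12 at X. Subgame-perfect outcome: (A, X) with payoffs (12, 12).

12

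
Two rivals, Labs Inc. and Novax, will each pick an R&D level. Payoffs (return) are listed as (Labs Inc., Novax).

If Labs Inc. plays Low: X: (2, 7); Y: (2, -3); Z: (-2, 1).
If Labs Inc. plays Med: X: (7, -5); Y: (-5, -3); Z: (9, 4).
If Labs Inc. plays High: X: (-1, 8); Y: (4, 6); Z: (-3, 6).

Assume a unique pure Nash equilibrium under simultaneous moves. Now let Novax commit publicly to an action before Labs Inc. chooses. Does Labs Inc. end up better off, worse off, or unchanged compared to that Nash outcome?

Labs Inc. best-responds to each possible Novax move:
- X → Labs Inc. plays Med (best of 2, 7, -1); Novax gets -5.
- Y → Labs Inc. plays High (best of 2, -5, 4); Novax gets 6.
- Z → Labs Inc. plays Med (best of -2, 9, -3); Novax gets 4.
Maximizing over -5, 6, 4, Novax chooses Y. Subgame-perfect outcome: (High, Y) with payoffs (4, 6).
Now find the simultaneous Nash equilibrium.
Labs Inc.'s best replies: X→Med; Y→High; Z→Med.
Novax's best replies: Low→X; Med→Z; High→X.
Only (Med, Z) has each player best-responding; Nash payoffs (9, 4).
Labs Inc. earns 4 sequentially versus 9 at the Nash outcome: worse off.

worse off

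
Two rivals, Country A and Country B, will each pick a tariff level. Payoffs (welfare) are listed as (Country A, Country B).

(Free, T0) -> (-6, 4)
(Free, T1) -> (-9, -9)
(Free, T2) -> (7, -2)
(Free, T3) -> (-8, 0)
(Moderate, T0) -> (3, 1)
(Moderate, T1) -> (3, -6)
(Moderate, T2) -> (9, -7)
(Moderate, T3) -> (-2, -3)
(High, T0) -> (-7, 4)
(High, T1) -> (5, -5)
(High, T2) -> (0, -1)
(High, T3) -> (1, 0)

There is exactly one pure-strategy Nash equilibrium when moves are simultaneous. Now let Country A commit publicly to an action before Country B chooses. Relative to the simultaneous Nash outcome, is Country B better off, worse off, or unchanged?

Country B best-responds to each possible Country A move:
- Free → Country B plays T0 (best of 4, -9, -2, 0); Country A gets -6.
- Moderate → Country B plays T0 (best of 1, -6, -7, -3); Country A gets 3.
- High → Country B plays T0 (best of 4, -5, -1, 0); Country A gets -7.
Among -6, 3, -7, the best is 3 at Moderate. Subgame-perfect outcome: (Moderate, T0) with payoffs (3, 1).
For the simultaneous game, intersect best replies.
Country A's best replies: T0→Moderate; T1→High; T2→Moderate; T3→High.
Country B's best replies: Free→T0; Moderate→T0; High→T0.
Only (Moderate, T0) has each player best-responding; Nash payoffs (3, 1).
Country B earns 1 sequentially versus 1 at the Nash outcome: unchanged.

unchanged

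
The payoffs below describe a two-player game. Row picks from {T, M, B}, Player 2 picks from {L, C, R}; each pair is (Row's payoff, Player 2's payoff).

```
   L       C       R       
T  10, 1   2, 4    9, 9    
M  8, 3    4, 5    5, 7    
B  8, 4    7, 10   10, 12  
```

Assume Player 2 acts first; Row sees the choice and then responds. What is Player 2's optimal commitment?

Backward induction with Player 2 moving first.
- L: BR = T, leader payoff 1.
- C: BR = B, leader payoff 10.
- R: BR = B, leader payoff 12.
Player 2's induced payoffs are 1, 10, 12, so Player 2 commits to R. Subgame-perfect outcome: (B, R) with payoffs (10, 12).

R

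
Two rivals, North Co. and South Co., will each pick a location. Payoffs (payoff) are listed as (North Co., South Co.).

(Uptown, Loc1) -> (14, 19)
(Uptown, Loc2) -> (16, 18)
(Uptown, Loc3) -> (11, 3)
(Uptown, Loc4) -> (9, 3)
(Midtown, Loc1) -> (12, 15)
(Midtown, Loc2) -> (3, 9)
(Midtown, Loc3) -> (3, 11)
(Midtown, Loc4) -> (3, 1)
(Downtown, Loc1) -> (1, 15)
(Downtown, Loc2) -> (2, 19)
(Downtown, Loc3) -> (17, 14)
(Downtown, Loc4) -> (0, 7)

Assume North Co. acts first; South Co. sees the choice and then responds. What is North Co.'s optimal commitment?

Uptown

Work backward from South Co.'s decision.
- Uptown: South Co. compares 19, 18, 3, 3 and picks Loc1; North Co. would get 14.
- Midtown: South Co. compares 15, 9, 11, 1 and picks Loc1; North Co. would get 12.
- Downtown: South Co. compares 15, 19, 14, 7 and picks Loc2; North Co. would get 2.
North Co.'s induced payoffs are 14, 12, 2, so North Co. commits to Uptown. Subgame-perfect outcome: (Uptown, Loc1) with payoffs (14, 19).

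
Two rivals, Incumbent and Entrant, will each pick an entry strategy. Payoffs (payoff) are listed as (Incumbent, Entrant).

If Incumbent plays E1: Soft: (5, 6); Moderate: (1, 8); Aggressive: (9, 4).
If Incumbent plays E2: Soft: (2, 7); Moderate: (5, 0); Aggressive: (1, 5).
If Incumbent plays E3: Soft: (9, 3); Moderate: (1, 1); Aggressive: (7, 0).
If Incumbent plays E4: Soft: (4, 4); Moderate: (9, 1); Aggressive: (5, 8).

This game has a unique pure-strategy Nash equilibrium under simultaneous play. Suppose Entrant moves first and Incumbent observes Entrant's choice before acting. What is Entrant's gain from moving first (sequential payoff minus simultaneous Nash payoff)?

Work backward from Incumbent's decision.
- Soft: Incumbent compares 5, 2, 9, 4 and picks E3; Entrant would get 3.
- Moderate: Incumbent compares 1, 5, 1, 9 and picks E4; Entrant would get 1.
- Aggressive: Incumbent compares 9, 1, 7, 5 and picks E1; Entrant would get 4.
Entrant's induced payoffs are 3, 1, 4, so Entrant commits to Aggressive. Subgame-perfect outcome: (E1, Aggressive) with payoffs (9, 4).
For the simultaneous game, intersect best replies.
Incumbent's best replies: Soft→E3; Moderate→E4; Aggressive→E1.
Entrant's best replies: E1→Moderate; E2→Soft; E3→Soft; E4→Aggressive.
The unique mutual best reply is (E3, Soft), giving (9, 3).
Entrant's commitment gain: 4 − 3 = 1.

1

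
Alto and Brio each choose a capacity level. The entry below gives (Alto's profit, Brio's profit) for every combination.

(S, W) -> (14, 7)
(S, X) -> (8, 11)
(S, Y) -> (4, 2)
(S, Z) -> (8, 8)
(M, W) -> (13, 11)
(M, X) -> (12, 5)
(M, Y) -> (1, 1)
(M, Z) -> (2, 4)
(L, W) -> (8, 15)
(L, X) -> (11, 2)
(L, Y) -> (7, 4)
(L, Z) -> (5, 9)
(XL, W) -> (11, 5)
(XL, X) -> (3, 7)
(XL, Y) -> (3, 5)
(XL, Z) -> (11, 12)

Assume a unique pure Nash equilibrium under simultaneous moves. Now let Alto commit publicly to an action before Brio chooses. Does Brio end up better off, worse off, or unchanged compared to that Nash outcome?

Work backward from Brio's decision.
- S: BR = X, leader payoff 8.
- M: BR = W, leader payoff 13.
- L: BR = W, leader payoff 8.
- XL: BR = Z, leader payoff 11.
Among 8, 13, 8, 11, the best is 13 at M. Subgame-perfect outcome: (M, W) with payoffs (13, 11).
Under simultaneous play:
Alto's best replies: W→S; X→M; Y→L; Z→XL.
Brio's best replies: S→X; M→W; L→W; XL→Z.
The unique mutual best reply is (XL, Z), giving (11, 12).
Brio earns 11 sequentially versus 12 at the Nash outcome: worse off.

worse off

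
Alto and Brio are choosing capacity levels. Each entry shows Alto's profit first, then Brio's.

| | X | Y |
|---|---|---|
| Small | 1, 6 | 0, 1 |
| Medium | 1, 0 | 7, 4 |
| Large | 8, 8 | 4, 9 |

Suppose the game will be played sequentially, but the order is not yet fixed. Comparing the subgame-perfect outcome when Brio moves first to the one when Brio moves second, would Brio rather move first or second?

first

If Alto leads: Brio's best replies are Small→X, Medium→Y, Large→Y; Alto's induced payoffs 1, 7, 4; outcome (Medium, Y), payoffs (7, 4).
If Brio leads: Alto's best replies are X→Large, Y→Medium; Brio's induced payoffs 8, 4; outcome (Large, X), payoffs (8, 8).
Brio gets 8 moving first and 4 moving second, so Brio prefers to move first.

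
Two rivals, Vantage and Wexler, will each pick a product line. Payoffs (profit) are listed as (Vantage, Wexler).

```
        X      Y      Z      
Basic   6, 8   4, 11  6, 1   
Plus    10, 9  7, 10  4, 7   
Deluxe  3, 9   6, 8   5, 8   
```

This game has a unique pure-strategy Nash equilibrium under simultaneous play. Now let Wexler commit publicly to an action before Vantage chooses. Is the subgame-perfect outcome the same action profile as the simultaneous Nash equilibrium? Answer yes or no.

yes

Solve by backward induction (Wexler leads).
- X: Vantage compares 6, 10, 3 and picks Plus; Wexler would get 9.
- Y: Vantage compares 4, 7, 6 and picks Plus; Wexler would get 10.
- Z: Vantage compares 6, 4, 5 and picks Basic; Wexler would get 1.
Maximizing over 9, 10, 1, Wexler chooses Y. Subgame-perfect outcome: (Plus, Y) with payoffs (7, 10).
For the simultaneous game, intersect best replies.
Vantage's best replies: X→Plus; Y→Plus; Z→Basic.
Wexler's best replies: Basic→Y; Plus→Y; Deluxe→X.
Only (Plus, Y) has each player best-responding; Nash payoffs (7, 10).
Sequential outcome (Plus, Y) coincides with the Nash profile (Plus, Y).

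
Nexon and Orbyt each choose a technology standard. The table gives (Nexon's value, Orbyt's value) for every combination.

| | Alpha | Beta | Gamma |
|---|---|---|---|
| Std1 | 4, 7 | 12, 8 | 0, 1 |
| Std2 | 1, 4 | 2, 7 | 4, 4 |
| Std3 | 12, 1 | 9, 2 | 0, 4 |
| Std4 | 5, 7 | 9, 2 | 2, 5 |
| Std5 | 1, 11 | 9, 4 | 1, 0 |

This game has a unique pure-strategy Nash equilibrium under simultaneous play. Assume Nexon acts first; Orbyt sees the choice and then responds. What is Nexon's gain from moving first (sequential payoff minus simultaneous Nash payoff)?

0

Solve by backward induction (Nexon leads).
- Std1 → Orbyt plays Beta (best of 7, 8, 1); Nexon gets 12.
- Std2 → Orbyt plays Beta (best of 4, 7, 4); Nexon gets 2.
- Std3 → Orbyt plays Gamma (best of 1, 2, 4); Nexon gets 0.
- Std4 → Orbyt plays Alpha (best of 7, 2, 5); Nexon gets 5.
- Std5 → Orbyt plays Alpha (best of 11, 4, 0); Nexon gets 1.
Nexon's induced payoffs are 12, 2, 0, 5, 1, so Nexon commits to Std1. Subgame-perfect outcome: (Std1, Beta) with payoffs (12, 8).
Now find the simultaneous Nash equilibrium.
Nexon's best replies: Alpha→Std3; Beta→Std1; Gamma→Std2.
Orbyt's best replies: Std1→Beta; Std2→Beta; Std3→Gamma; Std4→Alpha; Std5→Alpha.
Only (Std1, Beta) has each player best-responding; Nash payoffs (12, 8).
Nexon's commitment gain: 12 − 12 = 0.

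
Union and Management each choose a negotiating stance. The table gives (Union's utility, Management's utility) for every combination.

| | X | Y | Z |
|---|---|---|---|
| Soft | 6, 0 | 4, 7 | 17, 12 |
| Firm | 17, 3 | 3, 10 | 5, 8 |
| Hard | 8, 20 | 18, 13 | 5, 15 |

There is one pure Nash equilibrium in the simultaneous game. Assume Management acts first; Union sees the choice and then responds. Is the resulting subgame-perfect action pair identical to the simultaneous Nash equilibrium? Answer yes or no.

Union best-responds to each possible Management move:
- X → Union plays Firm (best of 6, 17, 8); Management gets 3.
- Y → Union plays Hard (best of 4, 3, 18); Management gets 13.
- Z → Union plays Soft (best of 17, 5, 5); Management gets 12.
Among 3, 13, 12, the best is 13 at Y. Subgame-perfect outcome: (Hard, Y) with payoffs (18, 13).
Under simultaneous play:
Union's best replies: X→Firm; Y→Hard; Z→Soft.
Management's best replies: Soft→Z; Firm→Y; Hard→X.
The unique mutual best reply is (Soft, Z), giving (17, 12).
Sequential outcome (Hard, Y) differs from the Nash profile (Soft, Z).

no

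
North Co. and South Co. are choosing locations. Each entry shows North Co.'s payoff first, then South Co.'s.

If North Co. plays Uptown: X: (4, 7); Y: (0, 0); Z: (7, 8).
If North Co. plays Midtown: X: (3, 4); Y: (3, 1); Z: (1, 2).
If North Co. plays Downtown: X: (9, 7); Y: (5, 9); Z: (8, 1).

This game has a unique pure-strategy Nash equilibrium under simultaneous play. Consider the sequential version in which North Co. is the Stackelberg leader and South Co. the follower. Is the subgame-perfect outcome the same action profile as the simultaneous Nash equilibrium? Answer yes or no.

no

Work backward from South Co.'s decision.
- Uptown: BR = Z, leader payoff 7.
- Midtown: BR = X, leader payoff 3.
- Downtown: BR = Y, leader payoff 5.
Among 7, 3, 5, the best is 7 at Uptown. Subgame-perfect outcome: (Uptown, Z) with payoffs (7, 8).
For the simultaneous game, intersect best replies.
North Co.'s best replies: X→Downtown; Y→Downtown; Z→Downtown.
South Co.'s best replies: Uptown→Z; Midtown→X; Downtown→Y.
The unique mutual best reply is (Downtown, Y), giving (5, 9).
Sequential outcome (Uptown, Z) differs from the Nash profile (Downtown, Y).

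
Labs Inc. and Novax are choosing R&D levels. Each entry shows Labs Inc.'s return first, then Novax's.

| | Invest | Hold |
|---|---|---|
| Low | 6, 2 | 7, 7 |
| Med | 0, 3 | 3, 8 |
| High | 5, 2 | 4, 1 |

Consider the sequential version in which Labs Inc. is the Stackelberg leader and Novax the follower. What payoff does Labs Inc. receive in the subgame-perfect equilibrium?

Novax best-responds to each possible Labs Inc. move:
- Low: BR = Hold, leader payoff 7.
- Med: BR = Hold, leader payoff 3.
- High: BR = Invest, leader payoff 5.
Maximizing over 7, 3, 5, Labs Inc. chooses Low. Subgame-perfect outcome: (Low, Hold) with payoffs (7, 7).

7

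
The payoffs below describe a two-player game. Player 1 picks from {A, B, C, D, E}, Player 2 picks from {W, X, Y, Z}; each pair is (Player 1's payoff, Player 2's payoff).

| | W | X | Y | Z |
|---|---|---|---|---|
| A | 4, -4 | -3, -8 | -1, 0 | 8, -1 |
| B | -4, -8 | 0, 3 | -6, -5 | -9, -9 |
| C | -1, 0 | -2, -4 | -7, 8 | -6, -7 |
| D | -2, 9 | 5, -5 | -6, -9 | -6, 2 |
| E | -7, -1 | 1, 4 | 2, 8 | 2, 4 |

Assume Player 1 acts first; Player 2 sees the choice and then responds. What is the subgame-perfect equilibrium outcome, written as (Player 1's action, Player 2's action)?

(E, Y)

Player 2 best-responds to each possible Player 1 move:
- A → Player 2 plays Y (best of -4, -8, 0, -1); Player 1 gets -1.
- B → Player 2 plays X (best of -8, 3, -5, -9); Player 1 gets 0.
- C → Player 2 plays Y (best of 0, -4, 8, -7); Player 1 gets -7.
- D → Player 2 plays W (best of 9, -5, -9, 2); Player 1 gets -2.
- E → Player 2 plays Y (best of -1, 4, 8, 4); Player 1 gets 2.
Maximizing over -1, 0, -7, -2, 2, Player 1 chooses E. Subgame-perfect outcome: (E, Y) with payoffs (2, 8).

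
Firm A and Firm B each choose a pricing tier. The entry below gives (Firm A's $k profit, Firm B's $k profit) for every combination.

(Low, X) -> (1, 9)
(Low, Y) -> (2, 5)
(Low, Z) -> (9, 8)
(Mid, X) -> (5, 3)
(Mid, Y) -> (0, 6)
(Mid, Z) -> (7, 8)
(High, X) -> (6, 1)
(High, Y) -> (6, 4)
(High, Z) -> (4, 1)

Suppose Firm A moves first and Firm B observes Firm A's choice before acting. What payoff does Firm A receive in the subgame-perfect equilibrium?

7

Work backward from Firm B's decision.
- Low: Firm B compares 9, 5, 8 and picks X; Firm A would get 1.
- Mid: Firm B compares 3, 6, 8 and picks Z; Firm A would get 7.
- High: Firm B compares 1, 4, 1 and picks Y; Firm A would get 6.
Among 1, 7, 6, the best is 7 at Mid. Subgame-perfect outcome: (Mid, Z) with payoffs (7, 8).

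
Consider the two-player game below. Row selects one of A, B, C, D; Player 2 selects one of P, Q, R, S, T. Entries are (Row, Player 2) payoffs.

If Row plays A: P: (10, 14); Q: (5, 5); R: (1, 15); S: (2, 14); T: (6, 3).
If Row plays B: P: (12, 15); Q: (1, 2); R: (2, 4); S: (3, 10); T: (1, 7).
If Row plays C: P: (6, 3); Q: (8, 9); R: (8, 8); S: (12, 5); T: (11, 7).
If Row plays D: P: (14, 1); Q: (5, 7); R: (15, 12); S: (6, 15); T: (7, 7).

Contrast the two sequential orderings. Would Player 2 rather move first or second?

If Row leads: Player 2's best replies are A→R, B→P, C→Q, D→S; Row's induced payoffs 1, 12, 8, 6; outcome (B, P), payoffs (12, 15).
If Player 2 leads: Row's best replies are P→D, Q→C, R→D, S→C, T→C; Player 2's induced payoffs 1, 9, 12, 5, 7; outcome (D, R), payoffs (15, 12).
Player 2 gets 12 moving first and 15 moving second, so Player 2 prefers to move second.

second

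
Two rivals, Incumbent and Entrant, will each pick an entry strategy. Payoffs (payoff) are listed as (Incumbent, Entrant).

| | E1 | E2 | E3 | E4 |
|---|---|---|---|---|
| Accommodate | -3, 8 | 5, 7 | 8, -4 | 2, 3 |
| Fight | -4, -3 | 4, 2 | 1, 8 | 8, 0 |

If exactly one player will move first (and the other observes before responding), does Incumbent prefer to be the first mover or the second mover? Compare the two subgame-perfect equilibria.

If Incumbent leads: Entrant's best replies are Accommodate→E1, Fight→E3; Incumbent's induced payoffs -3, 1; outcome (Fight, E3), payoffs (1, 8).
If Entrant leads: Incumbent's best replies are E1→Accommodate, E2→Accommodate, E3→Accommodate, E4→Fight; Entrant's induced payoffs 8, 7, -4, 0; outcome (Accommodate, E1), payoffs (-3, 8).
Incumbent gets 1 moving first and -3 moving second, so Incumbent prefers to move first.

first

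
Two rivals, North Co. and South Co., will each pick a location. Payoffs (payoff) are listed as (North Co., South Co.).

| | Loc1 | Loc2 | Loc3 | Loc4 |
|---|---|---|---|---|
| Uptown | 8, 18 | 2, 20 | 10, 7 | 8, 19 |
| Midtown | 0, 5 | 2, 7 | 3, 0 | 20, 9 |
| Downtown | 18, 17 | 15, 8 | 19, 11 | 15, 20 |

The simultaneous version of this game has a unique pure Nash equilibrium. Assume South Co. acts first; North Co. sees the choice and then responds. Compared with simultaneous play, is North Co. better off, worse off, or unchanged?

Work backward from North Co.'s decision.
- Loc1: BR = Downtown, leader payoff 17.
- Loc2: BR = Downtown, leader payoff 8.
- Loc3: BR = Downtown, leader payoff 11.
- Loc4: BR = Midtown, leader payoff 9.
Maximizing over 17, 8, 11, 9, South Co. chooses Loc1. Subgame-perfect outcome: (Downtown, Loc1) with payoffs (18, 17).
Now find the simultaneous Nash equilibrium.
North Co.'s best replies: Loc1→Downtown; Loc2→Downtown; Loc3→Downtown; Loc4→Midtown.
South Co.'s best replies: Uptown→Loc2; Midtown→Loc4; Downtown→Loc4.
Only (Midtown, Loc4) has each player best-responding; Nash payoffs (20, 9).
North Co. earns 18 sequentially versus 20 at the Nash outcome: worse off.

worse off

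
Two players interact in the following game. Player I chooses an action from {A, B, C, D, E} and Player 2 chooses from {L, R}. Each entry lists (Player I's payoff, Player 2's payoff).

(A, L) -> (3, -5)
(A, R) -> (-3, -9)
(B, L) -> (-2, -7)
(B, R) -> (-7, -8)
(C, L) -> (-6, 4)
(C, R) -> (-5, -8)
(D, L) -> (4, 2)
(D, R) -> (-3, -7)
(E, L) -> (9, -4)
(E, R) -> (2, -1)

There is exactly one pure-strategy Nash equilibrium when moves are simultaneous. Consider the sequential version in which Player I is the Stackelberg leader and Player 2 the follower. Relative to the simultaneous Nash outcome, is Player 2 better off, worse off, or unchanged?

Backward induction with Player I moving first.
- A: BR = L, leader payoff 3.
- B: BR = L, leader payoff -2.
- C: BR = L, leader payoff -6.
- D: BR = L, leader payoff 4.
- E: BR = R, leader payoff 2.
Player I's induced payoffs are 3, -2, -6, 4, 2, so Player I commits to D. Subgame-perfect outcome: (D, L) with payoffs (4, 2).
For the simultaneous game, intersect best replies.
Player I's best replies: L→E; R→E.
Player 2's best replies: A→L; B→L; C→L; D→L; E→R.
Only (E, R) has each player best-responding; Nash payoffs (2, -1).
Player 2 earns 2 sequentially versus -1 at the Nash outcome: better off.

better off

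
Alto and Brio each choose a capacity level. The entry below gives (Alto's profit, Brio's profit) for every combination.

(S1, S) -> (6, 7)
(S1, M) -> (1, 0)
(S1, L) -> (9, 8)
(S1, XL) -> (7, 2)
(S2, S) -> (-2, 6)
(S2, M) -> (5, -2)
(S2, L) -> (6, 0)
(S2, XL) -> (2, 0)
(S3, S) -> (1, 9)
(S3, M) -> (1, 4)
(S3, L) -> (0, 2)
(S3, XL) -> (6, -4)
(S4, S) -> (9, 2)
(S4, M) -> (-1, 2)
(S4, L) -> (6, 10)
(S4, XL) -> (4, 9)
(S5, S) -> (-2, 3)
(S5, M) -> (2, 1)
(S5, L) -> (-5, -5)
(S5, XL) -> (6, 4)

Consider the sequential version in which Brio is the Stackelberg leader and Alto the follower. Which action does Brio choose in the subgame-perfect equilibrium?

Work backward from Alto's decision.
- S → Alto plays S4 (best of 6, -2, 1, 9, -2); Brio gets 2.
- M → Alto plays S2 (best of 1, 5, 1, -1, 2); Brio gets -2.
- L → Alto plays S1 (best of 9, 6, 0, 6, -5); Brio gets 8.
- XL → Alto plays S1 (best of 7, 2, 6, 4, 6); Brio gets 2.
Brio's induced payoffs are 2, -2, 8, 2, so Brio commits to L. Subgame-perfect outcome: (S1, L) with payoffs (9, 8).

L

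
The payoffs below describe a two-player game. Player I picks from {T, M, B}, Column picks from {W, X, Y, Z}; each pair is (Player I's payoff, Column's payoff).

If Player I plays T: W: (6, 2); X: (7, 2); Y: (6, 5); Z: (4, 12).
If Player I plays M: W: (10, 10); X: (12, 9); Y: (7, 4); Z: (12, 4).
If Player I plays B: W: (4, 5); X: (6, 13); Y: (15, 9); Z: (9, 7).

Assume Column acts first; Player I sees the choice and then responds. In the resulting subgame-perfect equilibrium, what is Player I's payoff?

10

Solve by backward induction (Column leads).
- W: Player I compares 6, 10, 4 and picks M; Column would get 10.
- X: Player I compares 7, 12, 6 and picks M; Column would get 9.
- Y: Player I compares 6, 7, 15 and picks B; Column would get 9.
- Z: Player I compares 4, 12, 9 and picks M; Column would get 4.
Maximizing over 10, 9, 9, 4, Column chooses W. Subgame-perfect outcome: (M, W) with payoffs (10, 10).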